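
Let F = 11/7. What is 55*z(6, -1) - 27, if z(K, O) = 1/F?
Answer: 8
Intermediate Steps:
F = 11/7 (F = 11*(⅐) = 11/7 ≈ 1.5714)
z(K, O) = 7/11 (z(K, O) = 1/(11/7) = 7/11)
55*z(6, -1) - 27 = 55*(7/11) - 27 = 35 - 27 = 8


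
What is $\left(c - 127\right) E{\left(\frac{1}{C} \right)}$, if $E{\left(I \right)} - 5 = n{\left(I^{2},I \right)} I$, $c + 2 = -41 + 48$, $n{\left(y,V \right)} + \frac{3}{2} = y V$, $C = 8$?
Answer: $- \frac{1202493}{2048} \approx -587.15$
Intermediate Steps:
$n{\left(y,V \right)} = - \frac{3}{2} + V y$ ($n{\left(y,V \right)} = - \frac{3}{2} + y V = - \frac{3}{2} + V y$)
$c = 5$ ($c = -2 + \left(-41 + 48\right) = -2 + 7 = 5$)
$E{\left(I \right)} = 5 + I \left(- \frac{3}{2} + I^{3}\right)$ ($E{\left(I \right)} = 5 + \left(- \frac{3}{2} + I I^{2}\right) I = 5 + \left(- \frac{3}{2} + I^{3}\right) I = 5 + I \left(- \frac{3}{2} + I^{3}\right)$)
$\left(c - 127\right) E{\left(\frac{1}{C} \right)} = \left(5 - 127\right) \left(5 + \left(\frac{1}{8}\right)^{4} - \frac{3}{2 \cdot 8}\right) = - 122 \left(5 + \left(\frac{1}{8}\right)^{4} - \frac{3}{16}\right) = - 122 \left(5 + \frac{1}{4096} - \frac{3}{16}\right) = \left(-122\right) \frac{19713}{4096} = - \frac{1202493}{2048}$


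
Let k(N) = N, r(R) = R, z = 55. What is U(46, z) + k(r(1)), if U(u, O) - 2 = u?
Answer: 49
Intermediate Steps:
U(u, O) = 2 + u
U(46, z) + k(r(1)) = (2 + 46) + 1 = 48 + 1 = 49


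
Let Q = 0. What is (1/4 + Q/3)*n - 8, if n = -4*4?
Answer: -12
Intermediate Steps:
n = -16
(1/4 + Q/3)*n - 8 = (1/4 + 0/3)*(-16) - 8 = (1*(¼) + 0*(⅓))*(-16) - 8 = (¼ + 0)*(-16) - 8 = (¼)*(-16) - 8 = -4 - 8 = -12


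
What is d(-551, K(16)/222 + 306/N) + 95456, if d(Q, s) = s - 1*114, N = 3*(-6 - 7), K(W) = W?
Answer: 137567288/1443 ≈ 95334.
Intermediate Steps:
N = -39 (N = 3*(-13) = -39)
d(Q, s) = -114 + s (d(Q, s) = s - 114 = -114 + s)
d(-551, K(16)/222 + 306/N) + 95456 = (-114 + (16/222 + 306/(-39))) + 95456 = (-114 + (16*(1/222) + 306*(-1/39))) + 95456 = (-114 + (8/111 - 102/13)) + 95456 = (-114 - 11218/1443) + 95456 = -175720/1443 + 95456 = 137567288/1443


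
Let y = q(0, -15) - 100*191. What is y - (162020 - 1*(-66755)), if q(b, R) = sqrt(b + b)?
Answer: -247875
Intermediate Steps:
q(b, R) = sqrt(2)*sqrt(b) (q(b, R) = sqrt(2*b) = sqrt(2)*sqrt(b))
y = -19100 (y = sqrt(2)*sqrt(0) - 100*191 = sqrt(2)*0 - 19100 = 0 - 19100 = -19100)
y - (162020 - 1*(-66755)) = -19100 - (162020 - 1*(-66755)) = -19100 - (162020 + 66755) = -19100 - 1*228775 = -19100 - 228775 = -247875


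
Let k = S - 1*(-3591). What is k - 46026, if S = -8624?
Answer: -51059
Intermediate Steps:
k = -5033 (k = -8624 - 1*(-3591) = -8624 + 3591 = -5033)
k - 46026 = -5033 - 46026 = -51059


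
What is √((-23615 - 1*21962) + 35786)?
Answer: I*√9791 ≈ 98.949*I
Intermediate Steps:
√((-23615 - 1*21962) + 35786) = √((-23615 - 21962) + 35786) = √(-45577 + 35786) = √(-9791) = I*√9791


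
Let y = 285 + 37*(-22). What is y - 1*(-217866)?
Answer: 217337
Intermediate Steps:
y = -529 (y = 285 - 814 = -529)
y - 1*(-217866) = -529 - 1*(-217866) = -529 + 217866 = 217337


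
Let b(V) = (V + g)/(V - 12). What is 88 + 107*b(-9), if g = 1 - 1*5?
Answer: 3239/21 ≈ 154.24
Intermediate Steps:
g = -4 (g = 1 - 5 = -4)
b(V) = (-4 + V)/(-12 + V) (b(V) = (V - 4)/(V - 12) = (-4 + V)/(-12 + V))
88 + 107*b(-9) = 88 + 107*((-4 - 9)/(-12 - 9)) = 88 + 107*(-13/(-21)) = 88 + 107*(-1/21*(-13)) = 88 + 107*(13/21) = 88 + 1391/21 = 3239/21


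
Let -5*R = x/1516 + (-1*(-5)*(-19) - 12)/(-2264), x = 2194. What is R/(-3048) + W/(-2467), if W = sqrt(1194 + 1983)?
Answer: 1282357/13076773440 - 3*sqrt(353)/2467 ≈ -0.022749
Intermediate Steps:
W = 3*sqrt(353) (W = sqrt(3177) = 3*sqrt(353) ≈ 56.365)
R = -1282357/4290280 (R = -(2194/1516 + (-1*(-5)*(-19) - 12)/(-2264))/5 = -(2194*(1/1516) + (5*(-19) - 12)*(-1/2264))/5 = -(1097/758 + (-95 - 12)*(-1/2264))/5 = -(1097/758 - 107*(-1/2264))/5 = -(1097/758 + 107/2264)/5 = -1/5*1282357/858056 = -1282357/4290280 ≈ -0.29890)
R/(-3048) + W/(-2467) = -1282357/4290280/(-3048) + (3*sqrt(353))/(-2467) = -1282357/4290280*(-1/3048) + (3*sqrt(353))*(-1/2467) = 1282357/13076773440 - 3*sqrt(353)/2467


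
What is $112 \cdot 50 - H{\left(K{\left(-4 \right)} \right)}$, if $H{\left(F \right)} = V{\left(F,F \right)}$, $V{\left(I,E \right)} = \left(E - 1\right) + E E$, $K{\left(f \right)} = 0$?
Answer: $5601$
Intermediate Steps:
$V{\left(I,E \right)} = -1 + E + E^{2}$ ($V{\left(I,E \right)} = \left(-1 + E\right) + E^{2} = -1 + E + E^{2}$)
$H{\left(F \right)} = -1 + F + F^{2}$
$112 \cdot 50 - H{\left(K{\left(-4 \right)} \right)} = 112 \cdot 50 - \left(-1 + 0 + 0^{2}\right) = 5600 - \left(-1 + 0 + 0\right) = 5600 - -1 = 5600 + 1 = 5601$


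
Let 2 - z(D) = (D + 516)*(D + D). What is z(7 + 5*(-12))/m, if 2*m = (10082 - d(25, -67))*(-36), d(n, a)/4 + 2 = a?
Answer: -4090/15537 ≈ -0.26324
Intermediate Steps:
d(n, a) = -8 + 4*a
z(D) = 2 - 2*D*(516 + D) (z(D) = 2 - (D + 516)*(D + D) = 2 - (516 + D)*2*D = 2 - 2*D*(516 + D))
m = -186444 (m = ((10082 - (-8 + 4*(-67)))*(-36))/2 = ((10082 - (-8 - 268))*(-36))/2 = ((10082 - 1*(-276))*(-36))/2 = ((10082 + 276)*(-36))/2 = (10358*(-36))/2 = (1/2)*(-372888) = -186444)
z(7 + 5*(-12))/m = (2 - 1032*(7 + 5*(-12)) - 2*(7 + 5*(-12))**2)/(-186444) = (2 - 1032*(7 - 60) - 2*(7 - 60)**2)*(-1/186444) = (2 - 1032*(-53) - 2*(-53)**2)*(-1/186444) = (2 + 54696 - 2*2809)*(-1/186444) = (2 + 54696 - 5618)*(-1/186444) = 49080*(-1/186444) = -4090/15537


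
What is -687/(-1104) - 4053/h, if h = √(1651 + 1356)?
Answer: 229/368 - 4053*√3007/3007 ≈ -73.289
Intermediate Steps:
h = √3007 ≈ 54.836
-687/(-1104) - 4053/h = -687/(-1104) - 4053*√3007/3007 = -687*(-1/1104) - 4053*√3007/3007 = 229/368 - 4053*√3007/3007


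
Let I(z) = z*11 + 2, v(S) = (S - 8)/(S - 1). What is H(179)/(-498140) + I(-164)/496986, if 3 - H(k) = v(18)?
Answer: -7640198593/2104333151340 ≈ -0.0036307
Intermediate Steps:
v(S) = (-8 + S)/(-1 + S)
H(k) = 41/17 (H(k) = 3 - (-8 + 18)/(-1 + 18) = 3 - 10/17 = 41/17)
I(z) = 2 + 11*z (I(z) = 11*z + 2 = 2 + 11*z)
H(179)/(-498140) + I(-164)/496986 = (41/17)/(-498140) + (2 + 11*(-164))/496986 = (41/17)*(-1/498140) + (2 - 1804)*(1/496986) = -41/8468380 - 1802*1/496986 = -41/8468380 - 901/248493 = -7640198593/2104333151340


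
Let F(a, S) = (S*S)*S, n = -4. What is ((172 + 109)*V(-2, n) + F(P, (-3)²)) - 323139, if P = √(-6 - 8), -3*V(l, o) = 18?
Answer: -324096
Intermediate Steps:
V(l, o) = -6 (V(l, o) = -⅓*18 = -6)
P = I*√14 (P = √(-14) = I*√14 ≈ 3.7417*I)
F(a, S) = S³ (F(a, S) = S²*S = S³)
((172 + 109)*V(-2, n) + F(P, (-3)²)) - 323139 = ((172 + 109)*(-6) + ((-3)²)³) - 323139 = (281*(-6) + 9³) - 323139 = (-1686 + 729) - 323139 = -957 - 323139 = -324096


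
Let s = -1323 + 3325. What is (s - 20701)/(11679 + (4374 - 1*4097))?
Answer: -18699/11956 ≈ -1.5640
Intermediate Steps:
s = 2002
(s - 20701)/(11679 + (4374 - 1*4097)) = (2002 - 20701)/(11679 + (4374 - 1*4097)) = -18699/(11679 + (4374 - 4097)) = -18699/(11679 + 277) = -18699/11956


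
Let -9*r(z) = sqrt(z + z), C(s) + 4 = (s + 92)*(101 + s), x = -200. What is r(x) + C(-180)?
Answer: 6948 - 20*I/9 ≈ 6948.0 - 2.2222*I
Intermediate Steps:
C(s) = -4 + (92 + s)*(101 + s) (C(s) = -4 + (s + 92)*(101 + s) = -4 + (92 + s)*(101 + s))
r(z) = -sqrt(2)*sqrt(z)/9 (r(z) = -sqrt(z + z)/9 = -sqrt(2)*sqrt(z)/9)
r(x) + C(-180) = -sqrt(2)*sqrt(-200)/9 + (9288 + (-180)**2 + 193*(-180)) = -sqrt(2)*10*I*sqrt(2)/9 + (9288 + 32400 - 34740) = -20*I/9 + 6948 = 6948 - 20*I/9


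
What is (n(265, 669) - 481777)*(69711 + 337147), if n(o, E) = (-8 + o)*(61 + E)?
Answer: -119684197286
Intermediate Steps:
(n(265, 669) - 481777)*(69711 + 337147) = ((-488 - 8*669 + 61*265 + 669*265) - 481777)*(69711 + 337147) = ((-488 - 5352 + 16165 + 177285) - 481777)*406858 = (187610 - 481777)*406858 = -294167*406858 = -119684197286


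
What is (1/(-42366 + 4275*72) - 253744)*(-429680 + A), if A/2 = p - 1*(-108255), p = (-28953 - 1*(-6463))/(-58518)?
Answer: 210042092414983226650/3883166703 ≈ 5.4090e+10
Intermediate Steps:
p = 11245/29259 (p = (-28953 + 6463)*(-1/58518) = -22490*(-1/58518) = 11245/29259 ≈ 0.38433)
A = 6334888580/29259 (A = 2*(11245/29259 - 1*(-108255)) = 2*(11245/29259 + 108255) = 2*(3167444290/29259) = 6334888580/29259 ≈ 2.1651e+5)
(1/(-42366 + 4275*72) - 253744)*(-429680 + A) = (1/(-42366 + 4275*72) - 253744)*(-429680 + 6334888580/29259) = (1/(-42366 + 307800) - 253744)*(-6237118540/29259) = (1/265434 - 253744)*(-6237118540/29259) = -67352284895/265434*(-6237118540/29259) = 210042092414983226650/3883166703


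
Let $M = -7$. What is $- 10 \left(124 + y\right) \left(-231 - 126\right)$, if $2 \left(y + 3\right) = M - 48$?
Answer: $333795$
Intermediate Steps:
$y = - \frac{61}{2}$ ($y = -3 + \frac{-7 - 48}{2} = -3 + \frac{1}{2} \left(-55\right) = -3 - \frac{55}{2} = - \frac{61}{2} \approx -30.5$)
$- 10 \left(124 + y\right) \left(-231 - 126\right) = - 10 \left(124 - \frac{61}{2}\right) \left(-231 - 126\right) = - 10 \cdot \frac{187}{2} \left(-357\right) = \left(-10\right) \left(- \frac{66759}{2}\right) = 333795$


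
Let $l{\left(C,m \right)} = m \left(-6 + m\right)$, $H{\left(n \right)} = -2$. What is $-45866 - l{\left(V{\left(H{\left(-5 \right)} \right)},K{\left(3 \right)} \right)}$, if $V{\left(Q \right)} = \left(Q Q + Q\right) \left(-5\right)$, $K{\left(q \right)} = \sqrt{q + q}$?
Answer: $-45872 + 6 \sqrt{6} \approx -45857.0$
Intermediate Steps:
$K{\left(q \right)} = \sqrt{2} \sqrt{q}$ ($K{\left(q \right)} = \sqrt{2 q} = \sqrt{2} \sqrt{q}$)
$V{\left(Q \right)} = - 5 Q - 5 Q^{2}$ ($V{\left(Q \right)} = \left(Q^{2} + Q\right) \left(-5\right) = \left(Q + Q^{2}\right) \left(-5\right) = - 5 Q - 5 Q^{2}$)
$-45866 - l{\left(V{\left(H{\left(-5 \right)} \right)},K{\left(3 \right)} \right)} = -45866 - \sqrt{2} \sqrt{3} \left(-6 + \sqrt{2} \sqrt{3}\right) = -45866 - \sqrt{6} \left(-6 + \sqrt{6}\right)$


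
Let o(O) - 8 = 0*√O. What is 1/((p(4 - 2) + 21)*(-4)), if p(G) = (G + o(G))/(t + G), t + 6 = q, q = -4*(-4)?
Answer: -3/262 ≈ -0.011450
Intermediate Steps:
q = 16
o(O) = 8 (o(O) = 8 + 0*√O = 8 + 0 = 8)
t = 10 (t = -6 + 16 = 10)
p(G) = (8 + G)/(10 + G) (p(G) = (G + 8)/(10 + G) = (8 + G)/(10 + G))
1/((p(4 - 2) + 21)*(-4)) = 1/(((8 + (4 - 2))/(10 + (4 - 2)) + 21)*(-4)) = 1/(((8 + 2)/(10 + 2) + 21)*(-4)) = 1/((10/12 + 21)*(-4)) = 1/(((1/12)*10 + 21)*(-4)) = 1/((⅚ + 21)*(-4)) = 1/((131/6)*(-4)) = 1/(-262/3) = -3/262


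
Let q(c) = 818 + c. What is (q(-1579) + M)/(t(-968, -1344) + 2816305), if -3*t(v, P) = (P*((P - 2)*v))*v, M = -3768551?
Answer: 3769312/565030151887 ≈ 6.6710e-6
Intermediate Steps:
t(v, P) = -P*v²*(-2 + P)/3 (t(v, P) = -P*((P - 2)*v)*v/3 = -P*((-2 + P)*v)*v/3 = -P*(v*(-2 + P))*v/3 = -P*v*(-2 + P)*v/3 = -P*v²*(-2 + P)/3)
(q(-1579) + M)/(t(-968, -1344) + 2816305) = ((818 - 1579) - 3768551)/((⅓)*(-1344)*(-968)²*(2 - 1*(-1344)) + 2816305) = (-761 - 3768551)/((⅓)*(-1344)*937024*(2 + 1344) + 2816305) = -3769312/((⅓)*(-1344)*937024*1346 + 2816305) = -3769312/(-565032968192 + 2816305) = -3769312/(-565030151887) = -3769312*(-1/565030151887) = 3769312/565030151887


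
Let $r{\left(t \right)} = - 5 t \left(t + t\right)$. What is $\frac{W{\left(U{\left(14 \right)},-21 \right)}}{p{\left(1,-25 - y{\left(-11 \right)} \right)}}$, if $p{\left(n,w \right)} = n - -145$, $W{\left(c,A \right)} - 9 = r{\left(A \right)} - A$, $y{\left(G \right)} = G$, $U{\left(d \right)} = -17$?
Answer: $-30$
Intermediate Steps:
$r{\left(t \right)} = - 10 t^{2}$ ($r{\left(t \right)} = - 5 t 2 t = - 10 t^{2}$)
$W{\left(c,A \right)} = 9 - A - 10 A^{2}$ ($W{\left(c,A \right)} = 9 - \left(A + 10 A^{2}\right) = 9 - A - 10 A^{2}$)
$p{\left(n,w \right)} = 145 + n$ ($p{\left(n,w \right)} = n + 145 = 145 + n$)
$\frac{W{\left(U{\left(14 \right)},-21 \right)}}{p{\left(1,-25 - y{\left(-11 \right)} \right)}} = \frac{9 - -21 - 10 \left(-21\right)^{2}}{145 + 1} = \frac{9 + 21 - 4410}{146} = \left(9 + 21 - 4410\right) \frac{1}{146} = \left(-4380\right) \frac{1}{146} = -30$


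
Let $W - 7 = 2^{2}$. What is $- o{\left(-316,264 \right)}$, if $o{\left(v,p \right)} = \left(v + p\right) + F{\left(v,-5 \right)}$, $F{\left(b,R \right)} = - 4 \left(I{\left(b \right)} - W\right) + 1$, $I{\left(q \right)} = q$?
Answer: $-1257$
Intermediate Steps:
$W = 11$ ($W = 7 + 2^{2} = 7 + 4 = 11$)
$F{\left(b,R \right)} = 45 - 4 b$ ($F{\left(b,R \right)} = - 4 \left(b - 11\right) + 1 = - 4 \left(-11 + b\right) + 1 = \left(44 - 4 b\right) + 1 = 45 - 4 b$)
$o{\left(v,p \right)} = 45 + p - 3 v$ ($o{\left(v,p \right)} = \left(v + p\right) - \left(-45 + 4 v\right) = \left(p + v\right) - \left(-45 + 4 v\right) = 45 + p - 3 v$)
$- o{\left(-316,264 \right)} = - (45 + 264 - -948) = - (45 + 264 + 948) = \left(-1\right) 1257 = -1257$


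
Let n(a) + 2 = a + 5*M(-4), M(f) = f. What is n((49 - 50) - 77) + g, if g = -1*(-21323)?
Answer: 21223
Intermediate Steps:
n(a) = -22 + a (n(a) = -2 + (a + 5*(-4)) = -2 + (a - 20) = -2 + (-20 + a) = -22 + a)
g = 21323
n((49 - 50) - 77) + g = (-22 + ((49 - 50) - 77)) + 21323 = (-22 + (-1 - 77)) + 21323 = (-22 - 78) + 21323 = -100 + 21323 = 21223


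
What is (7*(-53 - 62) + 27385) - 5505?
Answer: 21075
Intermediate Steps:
(7*(-53 - 62) + 27385) - 5505 = (7*(-115) + 27385) - 5505 = (-805 + 27385) - 5505 = 26580 - 5505 = 21075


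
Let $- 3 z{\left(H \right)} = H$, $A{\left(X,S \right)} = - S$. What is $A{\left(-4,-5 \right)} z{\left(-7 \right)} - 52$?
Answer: $- \frac{121}{3} \approx -40.333$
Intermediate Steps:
$z{\left(H \right)} = - \frac{H}{3}$
$A{\left(-4,-5 \right)} z{\left(-7 \right)} - 52 = \left(-1\right) \left(-5\right) \left(\left(- \frac{1}{3}\right) \left(-7\right)\right) - 52 = 5 \cdot \frac{7}{3} - 52 = \frac{35}{3} - 52 = - \frac{121}{3}$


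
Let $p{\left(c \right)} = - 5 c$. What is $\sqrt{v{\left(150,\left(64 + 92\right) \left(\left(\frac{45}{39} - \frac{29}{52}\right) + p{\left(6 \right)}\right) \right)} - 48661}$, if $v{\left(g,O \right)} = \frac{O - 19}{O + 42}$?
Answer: $\frac{i \sqrt{111685617695}}{1515} \approx 220.59 i$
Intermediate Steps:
$v{\left(g,O \right)} = \frac{-19 + O}{42 + O}$
$\sqrt{v{\left(150,\left(64 + 92\right) \left(\left(\frac{45}{39} - \frac{29}{52}\right) + p{\left(6 \right)}\right) \right)} - 48661} = \sqrt{\frac{-19 + \left(64 + 92\right) \left(\left(\frac{45}{39} - \frac{29}{52}\right) - 30\right)}{42 + \left(64 + 92\right) \left(\left(\frac{45}{39} - \frac{29}{52}\right) - 30\right)} - 48661} = \sqrt{\frac{-19 + 156 \left(\left(45 \cdot \frac{1}{39} - \frac{29}{52}\right) - 30\right)}{42 + 156 \left(\left(45 \cdot \frac{1}{39} - \frac{29}{52}\right) - 30\right)} - 48661} = \sqrt{\frac{-19 + 156 \left(\left(\frac{15}{13} - \frac{29}{52}\right) - 30\right)}{42 + 156 \left(\left(\frac{15}{13} - \frac{29}{52}\right) - 30\right)} - 48661} = \sqrt{\frac{-19 + 156 \left(\frac{31}{52} - 30\right)}{42 + 156 \left(\frac{31}{52} - 30\right)} - 48661} = \sqrt{\frac{-19 + 156 \left(- \frac{1529}{52}\right)}{42 + 156 \left(- \frac{1529}{52}\right)} - 48661} = \sqrt{\frac{-19 - 4587}{42 - 4587} - 48661} = \sqrt{\frac{1}{-4545} \left(-4606\right) - 48661} = \sqrt{\left(- \frac{1}{4545}\right) \left(-4606\right) - 48661} = \sqrt{\frac{4606}{4545} - 48661} = \sqrt{- \frac{221159639}{4545}} = \frac{i \sqrt{111685617695}}{1515}$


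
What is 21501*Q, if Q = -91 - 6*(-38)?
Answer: 2945637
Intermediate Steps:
Q = 137 (Q = -91 - 1*(-228) = -91 + 228 = 137)
21501*Q = 21501*137 = 2945637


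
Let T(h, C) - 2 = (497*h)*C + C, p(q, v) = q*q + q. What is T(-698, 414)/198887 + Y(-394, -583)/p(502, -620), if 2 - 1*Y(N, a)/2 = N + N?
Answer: -18132130570274/25110080411 ≈ -722.11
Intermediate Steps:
p(q, v) = q + q² (p(q, v) = q² + q = q + q²)
Y(N, a) = 4 - 4*N (Y(N, a) = 4 - 2*(N + N) = 4 - 4*N)
T(h, C) = 2 + C + 497*C*h (T(h, C) = 2 + ((497*h)*C + C) = 2 + (497*C*h + C) = 2 + (C + 497*C*h) = 2 + C + 497*C*h)
T(-698, 414)/198887 + Y(-394, -583)/p(502, -620) = (2 + 414 + 497*414*(-698))/198887 + (4 - 4*(-394))/((502*(1 + 502))) = (2 + 414 - 143619084)*(1/198887) + (4 + 1576)/((502*503)) = -143618668*1/198887 + 1580/252506 = -143618668/198887 + 1580*(1/252506) = -143618668/198887 + 790/126253 = -18132130570274/25110080411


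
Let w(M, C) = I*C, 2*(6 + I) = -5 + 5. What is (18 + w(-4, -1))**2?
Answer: 576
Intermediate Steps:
I = -6 (I = -6 + (-5 + 5)/2 = -6 + (1/2)*0 = -6 + 0 = -6)
w(M, C) = -6*C
(18 + w(-4, -1))**2 = (18 - 6*(-1))**2 = (18 + 6)**2 = 24**2 = 576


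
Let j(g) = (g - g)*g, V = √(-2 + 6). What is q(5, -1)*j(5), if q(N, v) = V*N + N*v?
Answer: 0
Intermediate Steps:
V = 2 (V = √4 = 2)
j(g) = 0 (j(g) = 0*g = 0)
q(N, v) = 2*N + N*v
q(5, -1)*j(5) = (5*(2 - 1))*0 = (5*1)*0 = 5*0 = 0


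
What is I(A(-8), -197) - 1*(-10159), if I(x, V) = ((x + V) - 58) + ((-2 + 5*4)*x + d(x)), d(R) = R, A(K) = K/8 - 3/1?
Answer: 9824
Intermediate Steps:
A(K) = -3 + K/8 (A(K) = K*(⅛) - 3*1 = K/8 - 3 = -3 + K/8)
I(x, V) = -58 + V + 20*x (I(x, V) = ((x + V) - 58) + ((-2 + 5*4)*x + x) = ((V + x) - 58) + ((-2 + 20)*x + x) = (-58 + V + x) + (18*x + x) = (-58 + V + x) + 19*x = -58 + V + 20*x)
I(A(-8), -197) - 1*(-10159) = (-58 - 197 + 20*(-3 + (⅛)*(-8))) - 1*(-10159) = (-58 - 197 + 20*(-3 - 1)) + 10159 = (-58 - 197 + 20*(-4)) + 10159 = (-58 - 197 - 80) + 10159 = -335 + 10159 = 9824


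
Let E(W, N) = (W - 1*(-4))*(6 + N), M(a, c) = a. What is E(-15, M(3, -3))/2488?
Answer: -99/2488 ≈ -0.039791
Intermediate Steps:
E(W, N) = (4 + W)*(6 + N) (E(W, N) = (W + 4)*(6 + N) = (4 + W)*(6 + N))
E(-15, M(3, -3))/2488 = (24 + 4*3 + 6*(-15) + 3*(-15))/2488 = (24 + 12 - 90 - 45)/2488 = (1/2488)*(-99) = -99/2488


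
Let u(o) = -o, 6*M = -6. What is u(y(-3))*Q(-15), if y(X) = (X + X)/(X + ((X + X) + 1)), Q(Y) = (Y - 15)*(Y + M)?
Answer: -360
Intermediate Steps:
M = -1 (M = (⅙)*(-6) = -1)
Q(Y) = (-1 + Y)*(-15 + Y) (Q(Y) = (Y - 15)*(Y - 1) = (-15 + Y)*(-1 + Y) = (-1 + Y)*(-15 + Y))
y(X) = 2*X/(1 + 3*X) (y(X) = (2*X)/(X + (2*X + 1)) = (2*X)/(X + (1 + 2*X)) = (2*X)/(1 + 3*X) = 2*X/(1 + 3*X))
u(y(-3))*Q(-15) = (-2*(-3)/(1 + 3*(-3)))*(15 + (-15)² - 16*(-15)) = (-2*(-3)/(1 - 9))*(15 + 225 + 240) = -2*(-3)/(-8)*480 = -2*(-3)*(-1)/8*480 = -1*¾*480 = -¾*480 = -360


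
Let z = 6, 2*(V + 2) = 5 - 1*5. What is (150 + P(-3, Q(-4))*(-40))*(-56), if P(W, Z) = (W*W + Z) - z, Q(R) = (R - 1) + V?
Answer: -17360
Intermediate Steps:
V = -2 (V = -2 + (5 - 1*5)/2 = -2 + (5 - 5)/2 = -2 + (½)*0 = -2 + 0 = -2)
Q(R) = -3 + R (Q(R) = (R - 1) - 2 = (-1 + R) - 2 = -3 + R)
P(W, Z) = -6 + Z + W² (P(W, Z) = (W*W + Z) - 1*6 = (W² + Z) - 6 = (Z + W²) - 6 = -6 + Z + W²)
(150 + P(-3, Q(-4))*(-40))*(-56) = (150 + (-6 + (-3 - 4) + (-3)²)*(-40))*(-56) = (150 + (-6 - 7 + 9)*(-40))*(-56) = (150 - 4*(-40))*(-56) = (150 + 160)*(-56) = 310*(-56) = -17360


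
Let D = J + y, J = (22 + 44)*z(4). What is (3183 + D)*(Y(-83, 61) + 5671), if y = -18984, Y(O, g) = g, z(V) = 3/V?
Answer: -90287598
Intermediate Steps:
J = 99/2 (J = (22 + 44)*(3/4) = 66*(3*(¼)) = 66*(¾) = 99/2 ≈ 49.500)
D = -37869/2 (D = 99/2 - 18984 = -37869/2 ≈ -18935.)
(3183 + D)*(Y(-83, 61) + 5671) = (3183 - 37869/2)*(61 + 5671) = -31503/2*5732 = -90287598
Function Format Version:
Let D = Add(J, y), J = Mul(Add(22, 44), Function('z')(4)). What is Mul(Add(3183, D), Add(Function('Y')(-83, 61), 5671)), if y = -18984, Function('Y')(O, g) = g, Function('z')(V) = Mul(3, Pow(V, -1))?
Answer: -90287598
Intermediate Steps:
J = Rational(99, 2) (J = Mul(Add(22, 44), Mul(3, Pow(4, -1))) = Mul(66, Mul(3, Rational(1, 4))) = Mul(66, Rational(3, 4)) = Rational(99, 2) ≈ 49.500)
D = Rational(-37869, 2) (D = Add(Rational(99, 2), -18984) = Rational(-37869, 2) ≈ -18935.)
Mul(Add(3183, D), Add(Function('Y')(-83, 61), 5671)) = Mul(Add(3183, Rational(-37869, 2)), Add(61, 5671)) = Mul(Rational(-31503, 2), 5732) = -90287598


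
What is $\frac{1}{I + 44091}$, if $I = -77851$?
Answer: $- \frac{1}{33760} \approx -2.9621 \cdot 10^{-5}$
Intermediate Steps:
$\frac{1}{I + 44091} = \frac{1}{-77851 + 44091} = \frac{1}{-33760} = - \frac{1}{33760}$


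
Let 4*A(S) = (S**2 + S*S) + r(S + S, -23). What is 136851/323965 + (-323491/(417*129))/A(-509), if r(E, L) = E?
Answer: 951650358976283/2253073488689070 ≈ 0.42238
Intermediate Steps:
A(S) = S/2 + S**2/2 (A(S) = ((S**2 + S*S) + (S + S))/4 = ((S**2 + S**2) + 2*S)/4 = (2*S**2 + 2*S)/4 = (2*S + 2*S**2)/4 = S/2 + S**2/2)
136851/323965 + (-323491/(417*129))/A(-509) = 136851/323965 + (-323491/(417*129))/(((1/2)*(-509)*(1 - 509))) = 136851*(1/323965) + (-323491/53793)/(((1/2)*(-509)*(-508))) = 136851/323965 - 323491*1/53793/129286 = 136851/323965 - 323491/53793*1/129286 = 136851/323965 - 323491/6954681798 = 951650358976283/2253073488689070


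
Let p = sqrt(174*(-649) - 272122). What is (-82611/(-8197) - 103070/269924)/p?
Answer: -10726913387*I*sqrt(96262)/212986127249336 ≈ -0.015626*I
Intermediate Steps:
p = 2*I*sqrt(96262) (p = sqrt(-112926 - 272122) = sqrt(-385048) = 2*I*sqrt(96262) ≈ 620.52*I)
(-82611/(-8197) - 103070/269924)/p = (-82611/(-8197) - 103070/269924)/((2*I*sqrt(96262))) = (-82611*(-1/8197) - 103070*1/269924)*(-I*sqrt(96262)/192524) = (82611/8197 - 51535/134962)*(-I*sqrt(96262)/192524) = 10726913387*(-I*sqrt(96262)/192524)/1106283514 = -10726913387*I*sqrt(96262)/212986127249336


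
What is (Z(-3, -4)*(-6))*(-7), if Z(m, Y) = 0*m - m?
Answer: 126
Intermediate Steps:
Z(m, Y) = -m (Z(m, Y) = 0 - m = -m)
(Z(-3, -4)*(-6))*(-7) = (-1*(-3)*(-6))*(-7) = (3*(-6))*(-7) = -18*(-7) = 126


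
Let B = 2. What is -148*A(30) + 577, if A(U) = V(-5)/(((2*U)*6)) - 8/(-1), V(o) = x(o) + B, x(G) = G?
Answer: -18173/30 ≈ -605.77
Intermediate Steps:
V(o) = 2 + o (V(o) = o + 2 = 2 + o)
A(U) = 8 - 1/(4*U) (A(U) = (2 - 5)/(((2*U)*6)) - 8/(-1) = -3*1/(12*U) - 8*(-1) = -1/(4*U) + 8 = 8 - 1/(4*U))
-148*A(30) + 577 = -148*(8 - ¼/30) + 577 = -148*(8 - ¼*1/30) + 577 = -148*(8 - 1/120) + 577 = -148*959/120 + 577 = -35483/30 + 577 = -18173/30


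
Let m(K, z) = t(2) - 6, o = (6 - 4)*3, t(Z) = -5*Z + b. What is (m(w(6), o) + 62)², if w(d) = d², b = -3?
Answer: 1849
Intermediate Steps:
t(Z) = -3 - 5*Z (t(Z) = -5*Z - 3 = -3 - 5*Z)
o = 6 (o = 2*3 = 6)
m(K, z) = -19 (m(K, z) = (-3 - 5*2) - 6 = (-3 - 10) - 6 = -13 - 6 = -19)
(m(w(6), o) + 62)² = (-19 + 62)² = 43² = 1849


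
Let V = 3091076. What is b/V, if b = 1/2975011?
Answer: 1/9195985101836 ≈ 1.0874e-13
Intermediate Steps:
b = 1/2975011 ≈ 3.3613e-7
b/V = (1/2975011)/3091076 = (1/2975011)*(1/3091076) = 1/9195985101836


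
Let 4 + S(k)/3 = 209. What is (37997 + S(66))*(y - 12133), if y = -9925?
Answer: -851703496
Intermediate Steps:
S(k) = 615 (S(k) = -12 + 3*209 = -12 + 627 = 615)
(37997 + S(66))*(y - 12133) = (37997 + 615)*(-9925 - 12133) = 38612*(-22058) = -851703496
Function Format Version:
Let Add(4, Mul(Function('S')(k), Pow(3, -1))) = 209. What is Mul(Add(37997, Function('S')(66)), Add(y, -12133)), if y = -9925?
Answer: -851703496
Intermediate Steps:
Function('S')(k) = 615 (Function('S')(k) = Add(-12, Mul(3, 209)) = Add(-12, 627) = 615)
Mul(Add(37997, Function('S')(66)), Add(y, -12133)) = Mul(Add(37997, 615), Add(-9925, -12133)) = Mul(38612, -22058) = -851703496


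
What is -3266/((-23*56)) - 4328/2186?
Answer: 17011/30604 ≈ 0.55584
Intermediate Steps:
-3266/((-23*56)) - 4328/2186 = -3266/(-1288) - 4328*1/2186 = -3266*(-1/1288) - 2164/1093 = 71/28 - 2164/1093 = 17011/30604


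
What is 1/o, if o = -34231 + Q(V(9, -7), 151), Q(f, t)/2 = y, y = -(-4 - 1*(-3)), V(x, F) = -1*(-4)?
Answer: -1/34229 ≈ -2.9215e-5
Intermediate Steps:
V(x, F) = 4
y = 1 (y = -(-4 + 3) = -1*(-1) = 1)
Q(f, t) = 2 (Q(f, t) = 2*1 = 2)
o = -34229 (o = -34231 + 2 = -34229)
1/o = 1/(-34229) = -1/34229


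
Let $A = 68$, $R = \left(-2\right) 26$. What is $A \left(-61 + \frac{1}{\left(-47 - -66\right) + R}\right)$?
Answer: $- \frac{136952}{33} \approx -4150.1$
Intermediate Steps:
$R = -52$
$A \left(-61 + \frac{1}{\left(-47 - -66\right) + R}\right) = 68 \left(-61 + \frac{1}{\left(-47 - -66\right) - 52}\right) = 68 \left(-61 + \frac{1}{\left(-47 + 66\right) - 52}\right) = 68 \left(-61 + \frac{1}{19 - 52}\right) = 68 \left(-61 + \frac{1}{-33}\right) = 68 \left(-61 - \frac{1}{33}\right) = 68 \left(- \frac{2014}{33}\right) = - \frac{136952}{33}$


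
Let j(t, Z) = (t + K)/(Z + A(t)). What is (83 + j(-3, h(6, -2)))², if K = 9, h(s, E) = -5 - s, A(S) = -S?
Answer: 108241/16 ≈ 6765.1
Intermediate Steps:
j(t, Z) = (9 + t)/(Z - t) (j(t, Z) = (t + 9)/(Z - t) = (9 + t)/(Z - t))
(83 + j(-3, h(6, -2)))² = (83 + (9 - 3)/((-5 - 1*6) - 1*(-3)))² = (83 + 6/((-5 - 6) + 3))² = (83 + 6/(-11 + 3))² = (83 + 6/(-8))² = (83 - ⅛*6)² = (83 - ¾)² = (329/4)² = 108241/16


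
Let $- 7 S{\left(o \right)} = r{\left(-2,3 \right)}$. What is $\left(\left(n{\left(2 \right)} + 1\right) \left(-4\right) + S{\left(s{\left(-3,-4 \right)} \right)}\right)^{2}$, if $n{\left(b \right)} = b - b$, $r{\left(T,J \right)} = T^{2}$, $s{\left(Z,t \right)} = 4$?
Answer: $\frac{1024}{49} \approx 20.898$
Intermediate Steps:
$S{\left(o \right)} = - \frac{4}{7}$ ($S{\left(o \right)} = - \frac{\left(-2\right)^{2}}{7} = \left(- \frac{1}{7}\right) 4 = - \frac{4}{7}$)
$n{\left(b \right)} = 0$
$\left(\left(n{\left(2 \right)} + 1\right) \left(-4\right) + S{\left(s{\left(-3,-4 \right)} \right)}\right)^{2} = \left(\left(0 + 1\right) \left(-4\right) - \frac{4}{7}\right)^{2} = \left(1 \left(-4\right) - \frac{4}{7}\right)^{2} = \left(-4 - \frac{4}{7}\right)^{2} = \left(- \frac{32}{7}\right)^{2} = \frac{1024}{49}$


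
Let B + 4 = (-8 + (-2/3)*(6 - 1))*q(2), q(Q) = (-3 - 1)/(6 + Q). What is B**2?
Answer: 25/9 ≈ 2.7778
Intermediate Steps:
q(Q) = -4/(6 + Q)
B = 5/3 (B = -4 + (-8 + (-2/3)*(6 - 1))*(-4/(6 + 2)) = -4 + (-8 - 2*1/3*5)*(-4/8) = -4 + (-8 - 2/3*5)*(-4*1/8) = -4 + (-8 - 10/3)*(-1/2) = -4 - 34/3*(-1/2) = -4 + 17/3 = 5/3 ≈ 1.6667)
B**2 = (5/3)**2 = 25/9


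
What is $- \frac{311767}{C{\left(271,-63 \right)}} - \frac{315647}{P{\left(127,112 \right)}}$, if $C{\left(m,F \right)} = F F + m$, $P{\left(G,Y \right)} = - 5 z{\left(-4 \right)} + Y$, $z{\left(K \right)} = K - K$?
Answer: $- \frac{10728603}{3710} \approx -2891.8$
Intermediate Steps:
$z{\left(K \right)} = 0$
$P{\left(G,Y \right)} = Y$ ($P{\left(G,Y \right)} = \left(-5\right) 0 + Y = 0 + Y = Y$)
$C{\left(m,F \right)} = m + F^{2}$ ($C{\left(m,F \right)} = F^{2} + m = m + F^{2}$)
$- \frac{311767}{C{\left(271,-63 \right)}} - \frac{315647}{P{\left(127,112 \right)}} = - \frac{311767}{271 + \left(-63\right)^{2}} - \frac{315647}{112} = - \frac{311767}{271 + 3969} - \frac{315647}{112} = - \frac{311767}{4240} - \frac{315647}{112} = - \frac{10728603}{3710}$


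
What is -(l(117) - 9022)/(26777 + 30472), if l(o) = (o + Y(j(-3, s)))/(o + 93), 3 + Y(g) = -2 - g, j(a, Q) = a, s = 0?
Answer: 378901/2404458 ≈ 0.15758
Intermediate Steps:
Y(g) = -5 - g (Y(g) = -3 + (-2 - g) = -5 - g)
l(o) = (-2 + o)/(93 + o) (l(o) = (o + (-5 - 1*(-3)))/(o + 93) = (o + (-5 + 3))/(93 + o) = (o - 2)/(93 + o) = (-2 + o)/(93 + o))
-(l(117) - 9022)/(26777 + 30472) = -((-2 + 117)/(93 + 117) - 9022)/(26777 + 30472) = -(115/210 - 9022)/57249 = -((1/210)*115 - 9022)/57249 = -(23/42 - 9022)/57249 = -(-378901)/(42*57249) = -1*(-378901/2404458) = 378901/2404458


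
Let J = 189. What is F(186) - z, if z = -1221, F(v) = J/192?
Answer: 78207/64 ≈ 1222.0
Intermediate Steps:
F(v) = 63/64 (F(v) = 189/192 = 189*(1/192) = 63/64)
F(186) - z = 63/64 - 1*(-1221) = 63/64 + 1221 = 78207/64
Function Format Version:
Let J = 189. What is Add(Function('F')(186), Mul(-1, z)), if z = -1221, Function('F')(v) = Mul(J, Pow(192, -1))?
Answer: Rational(78207, 64) ≈ 1222.0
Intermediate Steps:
Function('F')(v) = Rational(63, 64) (Function('F')(v) = Mul(189, Pow(192, -1)) = Mul(189, Rational(1, 192)) = Rational(63, 64))
Add(Function('F')(186), Mul(-1, z)) = Add(Rational(63, 64), Mul(-1, -1221)) = Add(Rational(63, 64), 1221) = Rational(78207, 64)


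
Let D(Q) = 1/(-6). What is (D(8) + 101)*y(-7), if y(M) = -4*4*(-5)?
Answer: 24200/3 ≈ 8066.7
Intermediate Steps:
D(Q) = -⅙
y(M) = 80 (y(M) = -16*(-5) = 80)
(D(8) + 101)*y(-7) = (-⅙ + 101)*80 = (605/6)*80 = 24200/3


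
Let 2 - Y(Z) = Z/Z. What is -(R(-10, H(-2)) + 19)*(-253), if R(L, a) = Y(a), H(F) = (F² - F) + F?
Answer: 5060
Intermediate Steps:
Y(Z) = 1 (Y(Z) = 2 - Z/Z = 2 - 1*1 = 2 - 1 = 1)
H(F) = F²
R(L, a) = 1
-(R(-10, H(-2)) + 19)*(-253) = -(1 + 19)*(-253) = -20*(-253) = -1*(-5060) = 5060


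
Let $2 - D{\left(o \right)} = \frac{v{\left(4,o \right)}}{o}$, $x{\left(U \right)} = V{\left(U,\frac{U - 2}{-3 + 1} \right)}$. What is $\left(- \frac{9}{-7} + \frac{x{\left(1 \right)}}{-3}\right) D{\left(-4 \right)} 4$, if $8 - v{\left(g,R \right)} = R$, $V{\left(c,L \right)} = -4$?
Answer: $\frac{1100}{21} \approx 52.381$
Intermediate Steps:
$x{\left(U \right)} = -4$
$v{\left(g,R \right)} = 8 - R$
$D{\left(o \right)} = 2 - \frac{8 - o}{o}$
$\left(- \frac{9}{-7} + \frac{x{\left(1 \right)}}{-3}\right) D{\left(-4 \right)} 4 = \left(- \frac{9}{-7} - \frac{4}{-3}\right) \left(3 - \frac{8}{-4}\right) 4 = \left(\left(-9\right) \left(- \frac{1}{7}\right) - - \frac{4}{3}\right) \left(3 - -2\right) 4 = \left(\frac{9}{7} + \frac{4}{3}\right) \left(3 + 2\right) 4 = \frac{55}{21} \cdot 5 \cdot 4 = \frac{275}{21} \cdot 4 = \frac{1100}{21}$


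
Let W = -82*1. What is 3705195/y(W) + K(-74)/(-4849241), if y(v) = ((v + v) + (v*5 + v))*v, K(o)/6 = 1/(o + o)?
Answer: 664793189839503/9651463759264 ≈ 68.880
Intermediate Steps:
W = -82
K(o) = 3/o (K(o) = 6/(o + o) = 6/((2*o)) = 6*(1/(2*o)) = 3/o)
y(v) = 8*v**2 (y(v) = (2*v + (5*v + v))*v = (2*v + 6*v)*v = (8*v)*v = 8*v**2)
3705195/y(W) + K(-74)/(-4849241) = 3705195/((8*(-82)**2)) + (3/(-74))/(-4849241) = 3705195/((8*6724)) + (3*(-1/74))*(-1/4849241) = 3705195/53792 - 3/74*(-1/4849241) = 3705195*(1/53792) + 3/358843834 = 3705195/53792 + 3/358843834 = 664793189839503/9651463759264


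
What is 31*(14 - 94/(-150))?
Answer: 34007/75 ≈ 453.43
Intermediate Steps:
31*(14 - 94/(-150)) = 31*(14 - 94*(-1/150)) = 31*(14 + 47/75) = 31*(1097/75) = 34007/75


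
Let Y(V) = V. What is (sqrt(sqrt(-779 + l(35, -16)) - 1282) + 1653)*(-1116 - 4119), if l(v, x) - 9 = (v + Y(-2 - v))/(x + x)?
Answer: -8653455 - 5235*sqrt(-5128 + I*sqrt(12319))/2 ≈ -8.6555e+6 - 1.8745e+5*I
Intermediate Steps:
l(v, x) = 9 - 1/x (l(v, x) = 9 + (v + (-2 - v))/(x + x) = 9 - 2*1/(2*x) = 9 - 1/x)
(sqrt(sqrt(-779 + l(35, -16)) - 1282) + 1653)*(-1116 - 4119) = (sqrt(sqrt(-779 + (9 - 1/(-16))) - 1282) + 1653)*(-1116 - 4119) = (sqrt(sqrt(-779 + (9 - 1*(-1/16))) - 1282) + 1653)*(-5235) = (sqrt(sqrt(-779 + (9 + 1/16)) - 1282) + 1653)*(-5235) = (sqrt(sqrt(-779 + 145/16) - 1282) + 1653)*(-5235) = (sqrt(sqrt(-12319/16) - 1282) + 1653)*(-5235) = (sqrt(I*sqrt(12319)/4 - 1282) + 1653)*(-5235) = (sqrt(-1282 + I*sqrt(12319)/4) + 1653)*(-5235) = (1653 + sqrt(-1282 + I*sqrt(12319)/4))*(-5235) = -8653455 - 5235*sqrt(-1282 + I*sqrt(12319)/4)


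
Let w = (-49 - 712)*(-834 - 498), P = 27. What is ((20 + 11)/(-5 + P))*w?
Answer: 15711606/11 ≈ 1.4283e+6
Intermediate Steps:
w = 1013652 (w = -761*(-1332) = 1013652)
((20 + 11)/(-5 + P))*w = ((20 + 11)/(-5 + 27))*1013652 = (31/22)*1013652 = 15711606/11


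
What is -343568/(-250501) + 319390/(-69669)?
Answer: -56071475398/17452154169 ≈ -3.2129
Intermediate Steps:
-343568/(-250501) + 319390/(-69669) = -343568*(-1/250501) + 319390*(-1/69669) = 343568/250501 - 319390/69669 = -56071475398/17452154169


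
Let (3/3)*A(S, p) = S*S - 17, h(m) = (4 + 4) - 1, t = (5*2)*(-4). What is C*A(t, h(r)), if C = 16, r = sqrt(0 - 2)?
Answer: 25328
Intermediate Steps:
t = -40 (t = 10*(-4) = -40)
r = I*sqrt(2) (r = sqrt(-2) = I*sqrt(2) ≈ 1.4142*I)
h(m) = 7 (h(m) = 8 - 1 = 7)
A(S, p) = -17 + S**2 (A(S, p) = S*S - 17 = S**2 - 17 = -17 + S**2)
C*A(t, h(r)) = 16*(-17 + (-40)**2) = 16*(-17 + 1600) = 16*1583 = 25328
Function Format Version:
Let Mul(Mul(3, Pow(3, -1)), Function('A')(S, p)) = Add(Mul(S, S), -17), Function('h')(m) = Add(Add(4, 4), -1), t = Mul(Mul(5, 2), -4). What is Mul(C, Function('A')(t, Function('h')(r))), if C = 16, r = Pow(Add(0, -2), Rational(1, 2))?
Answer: 25328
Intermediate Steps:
t = -40 (t = Mul(10, -4) = -40)
r = Mul(I, Pow(2, Rational(1, 2))) (r = Pow(-2, Rational(1, 2)) = Mul(I, Pow(2, Rational(1, 2))) ≈ Mul(1.4142, I))
Function('h')(m) = 7 (Function('h')(m) = Add(8, -1) = 7)
Function('A')(S, p) = Add(-17, Pow(S, 2)) (Function('A')(S, p) = Add(Mul(S, S), -17) = Add(Pow(S, 2), -17) = Add(-17, Pow(S, 2)))
Mul(C, Function('A')(t, Function('h')(r))) = Mul(16, Add(-17, Pow(-40, 2))) = Mul(16, Add(-17, 1600)) = Mul(16, 1583) = 25328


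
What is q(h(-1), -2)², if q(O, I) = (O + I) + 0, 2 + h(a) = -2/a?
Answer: 4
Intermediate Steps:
h(a) = -2 - 2/a
q(O, I) = I + O (q(O, I) = (I + O) + 0 = I + O)
q(h(-1), -2)² = (-2 + (-2 - 2/(-1)))² = (-2 + (-2 - 2*(-1)))² = (-2 + (-2 + 2))² = (-2 + 0)² = (-2)² = 4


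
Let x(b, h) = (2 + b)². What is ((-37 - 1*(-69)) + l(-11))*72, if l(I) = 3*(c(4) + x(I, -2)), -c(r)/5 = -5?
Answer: 25200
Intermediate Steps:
c(r) = 25 (c(r) = -5*(-5) = 25)
l(I) = 75 + 3*(2 + I)² (l(I) = 3*(25 + (2 + I)²) = 75 + 3*(2 + I)²)
((-37 - 1*(-69)) + l(-11))*72 = ((-37 - 1*(-69)) + (75 + 3*(2 - 11)²))*72 = ((-37 + 69) + (75 + 3*(-9)²))*72 = (32 + (75 + 3*81))*72 = (32 + (75 + 243))*72 = (32 + 318)*72 = 350*72 = 25200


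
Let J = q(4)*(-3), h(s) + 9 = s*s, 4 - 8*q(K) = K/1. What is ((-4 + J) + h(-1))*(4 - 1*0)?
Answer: -48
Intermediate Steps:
q(K) = ½ - K/8 (q(K) = ½ - K/(8*1) = ½ - K/8)
h(s) = -9 + s² (h(s) = -9 + s*s = -9 + s²)
J = 0 (J = (½ - ⅛*4)*(-3) = (½ - ½)*(-3) = 0*(-3) = 0)
((-4 + J) + h(-1))*(4 - 1*0) = ((-4 + 0) + (-9 + (-1)²))*(4 - 1*0) = (-4 + (-9 + 1))*(4 + 0) = (-4 - 8)*4 = -12*4 = -48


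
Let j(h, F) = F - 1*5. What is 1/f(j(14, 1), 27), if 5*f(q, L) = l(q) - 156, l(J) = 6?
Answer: -1/30 ≈ -0.033333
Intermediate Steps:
j(h, F) = -5 + F (j(h, F) = F - 5 = -5 + F)
f(q, L) = -30 (f(q, L) = (6 - 156)/5 = (⅕)*(-150) = -30)
1/f(j(14, 1), 27) = 1/(-30) = -1/30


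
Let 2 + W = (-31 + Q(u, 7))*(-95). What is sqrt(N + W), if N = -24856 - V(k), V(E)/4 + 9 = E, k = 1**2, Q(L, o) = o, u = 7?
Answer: I*sqrt(22546) ≈ 150.15*I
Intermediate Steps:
k = 1
V(E) = -36 + 4*E
W = 2278 (W = -2 + (-31 + 7)*(-95) = -2 - 24*(-95) = -2 + 2280 = 2278)
N = -24824 (N = -24856 - (-36 + 4*1) = -24856 - (-36 + 4) = -24856 - 1*(-32) = -24856 + 32 = -24824)
sqrt(N + W) = sqrt(-24824 + 2278) = sqrt(-22546) = I*sqrt(22546)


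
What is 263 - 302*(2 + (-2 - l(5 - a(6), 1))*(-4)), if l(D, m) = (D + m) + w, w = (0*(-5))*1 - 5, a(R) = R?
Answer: 3283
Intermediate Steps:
w = -5 (w = 0*1 - 5 = 0 - 5 = -5)
l(D, m) = -5 + D + m (l(D, m) = (D + m) - 5 = -5 + D + m)
263 - 302*(2 + (-2 - l(5 - a(6), 1))*(-4)) = 263 - 302*(2 + (-2 - (-5 + (5 - 1*6) + 1))*(-4)) = 263 - 302*(2 + (-2 - (-5 + (5 - 6) + 1))*(-4)) = 263 - 302*(2 + (-2 - (-5 - 1 + 1))*(-4)) = 263 - 302*(2 + (-2 - 1*(-5))*(-4)) = 263 - 302*(2 + (-2 + 5)*(-4)) = 263 - 302*(2 + 3*(-4)) = 263 - 302*(2 - 12) = 263 - 302*(-10) = 263 + 3020 = 3283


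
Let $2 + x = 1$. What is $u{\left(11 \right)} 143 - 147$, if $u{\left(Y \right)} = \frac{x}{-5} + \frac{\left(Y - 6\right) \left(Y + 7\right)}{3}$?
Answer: $\frac{20858}{5} \approx 4171.6$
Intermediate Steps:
$x = -1$ ($x = -2 + 1 = -1$)
$u{\left(Y \right)} = \frac{1}{5} + \frac{\left(-6 + Y\right) \left(7 + Y\right)}{3}$ ($u{\left(Y \right)} = - \frac{1}{-5} + \frac{\left(Y - 6\right) \left(Y + 7\right)}{3} = \left(-1\right) \left(- \frac{1}{5}\right) + \left(-6 + Y\right) \left(7 + Y\right) \frac{1}{3} = \frac{1}{5} + \frac{\left(-6 + Y\right) \left(7 + Y\right)}{3}$)
$u{\left(11 \right)} 143 - 147 = \left(- \frac{69}{5} + \frac{1}{3} \cdot 11 + \frac{11^{2}}{3}\right) 143 - 147 = \left(- \frac{69}{5} + \frac{11}{3} + \frac{1}{3} \cdot 121\right) 143 - 147 = \left(- \frac{69}{5} + \frac{11}{3} + \frac{121}{3}\right) 143 - 147 = \frac{151}{5} \cdot 143 - 147 = \frac{21593}{5} - 147 = \frac{20858}{5}$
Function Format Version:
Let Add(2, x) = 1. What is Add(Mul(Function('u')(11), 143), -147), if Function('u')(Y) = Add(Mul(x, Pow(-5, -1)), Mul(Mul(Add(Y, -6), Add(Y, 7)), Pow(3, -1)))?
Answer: Rational(20858, 5) ≈ 4171.6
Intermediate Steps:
x = -1 (x = Add(-2, 1) = -1)
Function('u')(Y) = Add(Rational(1, 5), Mul(Rational(1, 3), Add(-6, Y), Add(7, Y))) (Function('u')(Y) = Add(Mul(-1, Pow(-5, -1)), Mul(Mul(Add(Y, -6), Add(Y, 7)), Pow(3, -1))) = Add(Mul(-1, Rational(-1, 5)), Mul(Mul(Add(-6, Y), Add(7, Y)), Rational(1, 3))) = Add(Rational(1, 5), Mul(Rational(1, 3), Add(-6, Y), Add(7, Y))))
Add(Mul(Function('u')(11), 143), -147) = Add(Mul(Add(Rational(-69, 5), Mul(Rational(1, 3), 11), Mul(Rational(1, 3), Pow(11, 2))), 143), -147) = Add(Mul(Add(Rational(-69, 5), Rational(11, 3), Mul(Rational(1, 3), 121)), 143), -147) = Add(Mul(Add(Rational(-69, 5), Rational(11, 3), Rational(121, 3)), 143), -147) = Add(Mul(Rational(151, 5), 143), -147) = Add(Rational(21593, 5), -147) = Rational(20858, 5)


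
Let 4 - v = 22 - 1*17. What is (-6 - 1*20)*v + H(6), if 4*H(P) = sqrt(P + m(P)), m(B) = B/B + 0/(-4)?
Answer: 26 + sqrt(7)/4 ≈ 26.661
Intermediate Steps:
m(B) = 1 (m(B) = 1 + 0*(-1/4) = 1 + 0 = 1)
H(P) = sqrt(1 + P)/4 (H(P) = sqrt(P + 1)/4 = sqrt(1 + P)/4)
v = -1 (v = 4 - (22 - 1*17) = 4 - (22 - 17) = 4 - 1*5 = 4 - 5 = -1)
(-6 - 1*20)*v + H(6) = (-6 - 1*20)*(-1) + sqrt(1 + 6)/4 = (-6 - 20)*(-1) + sqrt(7)/4 = -26*(-1) + sqrt(7)/4 = 26 + sqrt(7)/4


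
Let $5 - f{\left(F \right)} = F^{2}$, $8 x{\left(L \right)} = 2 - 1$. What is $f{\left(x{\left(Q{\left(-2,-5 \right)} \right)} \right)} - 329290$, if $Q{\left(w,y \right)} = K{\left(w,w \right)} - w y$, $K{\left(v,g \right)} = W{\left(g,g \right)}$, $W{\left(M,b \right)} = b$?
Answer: $- \frac{21074241}{64} \approx -3.2929 \cdot 10^{5}$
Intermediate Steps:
$K{\left(v,g \right)} = g$
$Q{\left(w,y \right)} = w - w y$
$x{\left(L \right)} = \frac{1}{8}$ ($x{\left(L \right)} = \frac{2 - 1}{8} = \frac{1}{8} \cdot 1 = \frac{1}{8}$)
$f{\left(F \right)} = 5 - F^{2}$
$f{\left(x{\left(Q{\left(-2,-5 \right)} \right)} \right)} - 329290 = \left(5 - \left(\frac{1}{8}\right)^{2}\right) - 329290 = \left(5 - \frac{1}{64}\right) - 329290 = \frac{319}{64} - 329290 = - \frac{21074241}{64}$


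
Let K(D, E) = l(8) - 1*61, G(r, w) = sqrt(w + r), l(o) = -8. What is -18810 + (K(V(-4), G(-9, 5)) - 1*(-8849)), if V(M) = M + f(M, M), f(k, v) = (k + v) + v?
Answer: -10030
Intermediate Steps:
f(k, v) = k + 2*v
G(r, w) = sqrt(r + w)
V(M) = 4*M (V(M) = M + (M + 2*M) = M + 3*M = 4*M)
K(D, E) = -69 (K(D, E) = -8 - 1*61 = -8 - 61 = -69)
-18810 + (K(V(-4), G(-9, 5)) - 1*(-8849)) = -18810 + (-69 - 1*(-8849)) = -18810 + (-69 + 8849) = -18810 + 8780 = -10030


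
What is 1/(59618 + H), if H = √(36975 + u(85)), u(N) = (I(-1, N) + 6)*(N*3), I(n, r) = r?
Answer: 29809/1777122872 - √15045/1777122872 ≈ 1.6705e-5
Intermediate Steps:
u(N) = 3*N*(6 + N) (u(N) = (N + 6)*(N*3) = (6 + N)*(3*N) = 3*N*(6 + N))
H = 2*√15045 (H = √(36975 + 3*85*(6 + 85)) = √(36975 + 3*85*91) = √(36975 + 23205) = √60180 = 2*√15045 ≈ 245.32)
1/(59618 + H) = 1/(59618 + 2*√15045)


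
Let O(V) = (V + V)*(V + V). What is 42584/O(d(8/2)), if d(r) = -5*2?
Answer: 5323/50 ≈ 106.46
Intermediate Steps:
d(r) = -10
O(V) = 4*V**2 (O(V) = (2*V)*(2*V) = 4*V**2)
42584/O(d(8/2)) = 42584/((4*(-10)**2)) = 42584/((4*100)) = 42584/400 = 42584*(1/400) = 5323/50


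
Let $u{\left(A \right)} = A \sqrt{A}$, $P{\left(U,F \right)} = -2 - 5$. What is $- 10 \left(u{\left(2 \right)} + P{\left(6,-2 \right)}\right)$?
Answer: $70 - 20 \sqrt{2} \approx 41.716$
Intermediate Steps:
$P{\left(U,F \right)} = -7$
$u{\left(A \right)} = A^{\frac{3}{2}}$
$- 10 \left(u{\left(2 \right)} + P{\left(6,-2 \right)}\right) = - 10 \left(2^{\frac{3}{2}} - 7\right) = - 10 \left(2 \sqrt{2} - 7\right) = - 10 \left(-7 + 2 \sqrt{2}\right) = 70 - 20 \sqrt{2}$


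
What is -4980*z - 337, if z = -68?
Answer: 338303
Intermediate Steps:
-4980*z - 337 = -4980*(-68) - 337 = -996*(-340) - 337 = 338640 - 337 = 338303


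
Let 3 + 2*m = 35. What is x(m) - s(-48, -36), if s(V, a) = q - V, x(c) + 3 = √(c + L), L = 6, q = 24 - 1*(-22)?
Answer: -97 + √22 ≈ -92.310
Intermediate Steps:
m = 16 (m = -3/2 + (½)*35 = -3/2 + 35/2 = 16)
q = 46 (q = 24 + 22 = 46)
x(c) = -3 + √(6 + c) (x(c) = -3 + √(c + 6) = -3 + √(6 + c))
s(V, a) = 46 - V
x(m) - s(-48, -36) = (-3 + √(6 + 16)) - (46 - 1*(-48)) = (-3 + √22) - (46 + 48) = (-3 + √22) - 1*94 = (-3 + √22) - 94 = -97 + √22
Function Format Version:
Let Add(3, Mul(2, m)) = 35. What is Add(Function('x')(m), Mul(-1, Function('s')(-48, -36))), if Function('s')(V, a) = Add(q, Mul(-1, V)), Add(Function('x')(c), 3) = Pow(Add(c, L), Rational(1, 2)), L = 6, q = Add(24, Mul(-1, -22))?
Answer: Add(-97, Pow(22, Rational(1, 2))) ≈ -92.310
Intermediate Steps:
m = 16 (m = Add(Rational(-3, 2), Mul(Rational(1, 2), 35)) = Add(Rational(-3, 2), Rational(35, 2)) = 16)
q = 46 (q = Add(24, 22) = 46)
Function('x')(c) = Add(-3, Pow(Add(6, c), Rational(1, 2))) (Function('x')(c) = Add(-3, Pow(Add(c, 6), Rational(1, 2))) = Add(-3, Pow(Add(6, c), Rational(1, 2))))
Function('s')(V, a) = Add(46, Mul(-1, V))
Add(Function('x')(m), Mul(-1, Function('s')(-48, -36))) = Add(Add(-3, Pow(Add(6, 16), Rational(1, 2))), Mul(-1, Add(46, Mul(-1, -48)))) = Add(Add(-3, Pow(22, Rational(1, 2))), Mul(-1, Add(46, 48))) = Add(Add(-3, Pow(22, Rational(1, 2))), Mul(-1, 94)) = Add(Add(-3, Pow(22, Rational(1, 2))), -94) = Add(-97, Pow(22, Rational(1, 2)))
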